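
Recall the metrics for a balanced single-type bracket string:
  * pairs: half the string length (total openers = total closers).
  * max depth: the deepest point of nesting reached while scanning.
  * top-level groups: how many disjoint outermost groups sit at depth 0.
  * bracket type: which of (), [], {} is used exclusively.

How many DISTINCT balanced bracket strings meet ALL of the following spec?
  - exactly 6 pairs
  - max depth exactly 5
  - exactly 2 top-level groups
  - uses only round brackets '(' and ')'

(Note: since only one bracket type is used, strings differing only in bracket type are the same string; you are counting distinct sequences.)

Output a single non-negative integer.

Answer: 2

Derivation:
Spec: pairs=6 depth=5 groups=2
Count(depth <= 5) = 42
Count(depth <= 4) = 40
Count(depth == 5) = 42 - 40 = 2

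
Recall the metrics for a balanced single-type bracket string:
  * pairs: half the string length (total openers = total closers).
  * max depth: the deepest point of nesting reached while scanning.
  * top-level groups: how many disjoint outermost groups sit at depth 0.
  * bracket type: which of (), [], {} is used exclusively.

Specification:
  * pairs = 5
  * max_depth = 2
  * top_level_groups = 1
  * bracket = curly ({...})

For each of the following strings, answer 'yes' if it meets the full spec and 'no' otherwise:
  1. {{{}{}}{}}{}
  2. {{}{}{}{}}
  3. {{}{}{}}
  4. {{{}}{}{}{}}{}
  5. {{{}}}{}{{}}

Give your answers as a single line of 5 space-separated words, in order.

String 1 '{{{}{}}{}}{}': depth seq [1 2 3 2 3 2 1 2 1 0 1 0]
  -> pairs=6 depth=3 groups=2 -> no
String 2 '{{}{}{}{}}': depth seq [1 2 1 2 1 2 1 2 1 0]
  -> pairs=5 depth=2 groups=1 -> yes
String 3 '{{}{}{}}': depth seq [1 2 1 2 1 2 1 0]
  -> pairs=4 depth=2 groups=1 -> no
String 4 '{{{}}{}{}{}}{}': depth seq [1 2 3 2 1 2 1 2 1 2 1 0 1 0]
  -> pairs=7 depth=3 groups=2 -> no
String 5 '{{{}}}{}{{}}': depth seq [1 2 3 2 1 0 1 0 1 2 1 0]
  -> pairs=6 depth=3 groups=3 -> no

Answer: no yes no no no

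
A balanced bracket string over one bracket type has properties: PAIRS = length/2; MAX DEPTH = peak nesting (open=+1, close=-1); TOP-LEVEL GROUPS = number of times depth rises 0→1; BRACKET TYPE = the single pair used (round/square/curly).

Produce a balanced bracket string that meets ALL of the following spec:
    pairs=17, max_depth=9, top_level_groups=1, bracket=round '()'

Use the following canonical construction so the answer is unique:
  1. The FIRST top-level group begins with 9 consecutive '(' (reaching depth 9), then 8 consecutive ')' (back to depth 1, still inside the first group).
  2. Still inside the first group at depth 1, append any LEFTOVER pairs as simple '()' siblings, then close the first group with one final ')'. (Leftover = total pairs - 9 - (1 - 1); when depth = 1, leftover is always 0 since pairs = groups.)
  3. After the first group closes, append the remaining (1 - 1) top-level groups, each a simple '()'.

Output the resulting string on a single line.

Answer: ((((((((())))))))()()()()()()()())

Derivation:
Spec: pairs=17 depth=9 groups=1
Leftover pairs = 17 - 9 - (1-1) = 8
First group: deep chain of depth 9 + 8 sibling pairs
Remaining 0 groups: simple '()' each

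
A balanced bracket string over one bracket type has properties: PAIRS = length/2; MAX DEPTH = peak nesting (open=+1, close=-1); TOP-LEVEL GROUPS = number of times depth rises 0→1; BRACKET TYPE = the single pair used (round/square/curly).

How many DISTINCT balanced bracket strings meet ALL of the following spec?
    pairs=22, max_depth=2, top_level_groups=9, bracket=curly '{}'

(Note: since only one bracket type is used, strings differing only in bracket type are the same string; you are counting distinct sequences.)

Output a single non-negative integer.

Answer: 203490

Derivation:
Spec: pairs=22 depth=2 groups=9
Count(depth <= 2) = 203490
Count(depth <= 1) = 0
Count(depth == 2) = 203490 - 0 = 203490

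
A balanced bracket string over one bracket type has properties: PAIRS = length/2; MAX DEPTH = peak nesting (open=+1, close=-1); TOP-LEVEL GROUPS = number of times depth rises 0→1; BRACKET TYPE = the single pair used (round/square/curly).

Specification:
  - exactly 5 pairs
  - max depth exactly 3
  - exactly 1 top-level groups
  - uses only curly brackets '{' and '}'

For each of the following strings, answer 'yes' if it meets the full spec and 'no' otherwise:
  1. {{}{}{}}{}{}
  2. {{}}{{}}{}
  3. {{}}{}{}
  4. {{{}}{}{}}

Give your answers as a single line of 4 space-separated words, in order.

String 1 '{{}{}{}}{}{}': depth seq [1 2 1 2 1 2 1 0 1 0 1 0]
  -> pairs=6 depth=2 groups=3 -> no
String 2 '{{}}{{}}{}': depth seq [1 2 1 0 1 2 1 0 1 0]
  -> pairs=5 depth=2 groups=3 -> no
String 3 '{{}}{}{}': depth seq [1 2 1 0 1 0 1 0]
  -> pairs=4 depth=2 groups=3 -> no
String 4 '{{{}}{}{}}': depth seq [1 2 3 2 1 2 1 2 1 0]
  -> pairs=5 depth=3 groups=1 -> yes

Answer: no no no yes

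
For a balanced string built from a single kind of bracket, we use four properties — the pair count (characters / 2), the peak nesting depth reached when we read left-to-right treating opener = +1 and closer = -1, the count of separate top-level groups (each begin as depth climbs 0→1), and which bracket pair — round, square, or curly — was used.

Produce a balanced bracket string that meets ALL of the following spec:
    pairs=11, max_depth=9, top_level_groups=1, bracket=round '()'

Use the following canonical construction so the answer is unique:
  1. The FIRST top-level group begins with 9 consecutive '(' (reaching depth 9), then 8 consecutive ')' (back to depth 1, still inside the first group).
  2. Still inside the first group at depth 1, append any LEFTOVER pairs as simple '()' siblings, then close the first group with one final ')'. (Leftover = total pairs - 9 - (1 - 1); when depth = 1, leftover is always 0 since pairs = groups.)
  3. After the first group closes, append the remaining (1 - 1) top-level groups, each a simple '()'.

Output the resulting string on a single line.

Spec: pairs=11 depth=9 groups=1
Leftover pairs = 11 - 9 - (1-1) = 2
First group: deep chain of depth 9 + 2 sibling pairs
Remaining 0 groups: simple '()' each

Answer: ((((((((())))))))()())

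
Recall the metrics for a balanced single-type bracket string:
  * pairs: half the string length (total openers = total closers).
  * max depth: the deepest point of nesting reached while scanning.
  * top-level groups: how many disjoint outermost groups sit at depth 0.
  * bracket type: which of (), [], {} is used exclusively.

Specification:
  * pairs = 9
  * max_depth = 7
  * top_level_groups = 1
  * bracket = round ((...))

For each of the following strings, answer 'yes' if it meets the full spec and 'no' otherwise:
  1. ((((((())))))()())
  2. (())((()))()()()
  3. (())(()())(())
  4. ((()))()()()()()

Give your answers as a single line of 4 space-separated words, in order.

String 1 '((((((())))))()())': depth seq [1 2 3 4 5 6 7 6 5 4 3 2 1 2 1 2 1 0]
  -> pairs=9 depth=7 groups=1 -> yes
String 2 '(())((()))()()()': depth seq [1 2 1 0 1 2 3 2 1 0 1 0 1 0 1 0]
  -> pairs=8 depth=3 groups=5 -> no
String 3 '(())(()())(())': depth seq [1 2 1 0 1 2 1 2 1 0 1 2 1 0]
  -> pairs=7 depth=2 groups=3 -> no
String 4 '((()))()()()()()': depth seq [1 2 3 2 1 0 1 0 1 0 1 0 1 0 1 0]
  -> pairs=8 depth=3 groups=6 -> no

Answer: yes no no no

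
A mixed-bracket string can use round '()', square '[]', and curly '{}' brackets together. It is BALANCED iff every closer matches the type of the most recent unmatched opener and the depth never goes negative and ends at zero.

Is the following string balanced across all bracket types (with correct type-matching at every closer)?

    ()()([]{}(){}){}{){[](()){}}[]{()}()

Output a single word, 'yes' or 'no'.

pos 0: push '('; stack = (
pos 1: ')' matches '('; pop; stack = (empty)
pos 2: push '('; stack = (
pos 3: ')' matches '('; pop; stack = (empty)
pos 4: push '('; stack = (
pos 5: push '['; stack = ([
pos 6: ']' matches '['; pop; stack = (
pos 7: push '{'; stack = ({
pos 8: '}' matches '{'; pop; stack = (
pos 9: push '('; stack = ((
pos 10: ')' matches '('; pop; stack = (
pos 11: push '{'; stack = ({
pos 12: '}' matches '{'; pop; stack = (
pos 13: ')' matches '('; pop; stack = (empty)
pos 14: push '{'; stack = {
pos 15: '}' matches '{'; pop; stack = (empty)
pos 16: push '{'; stack = {
pos 17: saw closer ')' but top of stack is '{' (expected '}') → INVALID
Verdict: type mismatch at position 17: ')' closes '{' → no

Answer: no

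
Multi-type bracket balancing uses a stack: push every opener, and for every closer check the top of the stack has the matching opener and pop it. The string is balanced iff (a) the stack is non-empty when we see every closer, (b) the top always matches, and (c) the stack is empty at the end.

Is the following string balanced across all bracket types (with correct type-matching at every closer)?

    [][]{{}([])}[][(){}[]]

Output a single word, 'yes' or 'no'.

pos 0: push '['; stack = [
pos 1: ']' matches '['; pop; stack = (empty)
pos 2: push '['; stack = [
pos 3: ']' matches '['; pop; stack = (empty)
pos 4: push '{'; stack = {
pos 5: push '{'; stack = {{
pos 6: '}' matches '{'; pop; stack = {
pos 7: push '('; stack = {(
pos 8: push '['; stack = {([
pos 9: ']' matches '['; pop; stack = {(
pos 10: ')' matches '('; pop; stack = {
pos 11: '}' matches '{'; pop; stack = (empty)
pos 12: push '['; stack = [
pos 13: ']' matches '['; pop; stack = (empty)
pos 14: push '['; stack = [
pos 15: push '('; stack = [(
pos 16: ')' matches '('; pop; stack = [
pos 17: push '{'; stack = [{
pos 18: '}' matches '{'; pop; stack = [
pos 19: push '['; stack = [[
pos 20: ']' matches '['; pop; stack = [
pos 21: ']' matches '['; pop; stack = (empty)
end: stack empty → VALID
Verdict: properly nested → yes

Answer: yes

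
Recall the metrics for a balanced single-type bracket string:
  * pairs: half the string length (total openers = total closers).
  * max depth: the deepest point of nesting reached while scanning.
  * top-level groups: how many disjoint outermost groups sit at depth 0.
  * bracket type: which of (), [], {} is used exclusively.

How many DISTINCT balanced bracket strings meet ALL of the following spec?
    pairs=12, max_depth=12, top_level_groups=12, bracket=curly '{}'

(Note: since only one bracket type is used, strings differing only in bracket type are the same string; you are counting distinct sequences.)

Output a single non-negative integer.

Spec: pairs=12 depth=12 groups=12
Count(depth <= 12) = 1
Count(depth <= 11) = 1
Count(depth == 12) = 1 - 1 = 0

Answer: 0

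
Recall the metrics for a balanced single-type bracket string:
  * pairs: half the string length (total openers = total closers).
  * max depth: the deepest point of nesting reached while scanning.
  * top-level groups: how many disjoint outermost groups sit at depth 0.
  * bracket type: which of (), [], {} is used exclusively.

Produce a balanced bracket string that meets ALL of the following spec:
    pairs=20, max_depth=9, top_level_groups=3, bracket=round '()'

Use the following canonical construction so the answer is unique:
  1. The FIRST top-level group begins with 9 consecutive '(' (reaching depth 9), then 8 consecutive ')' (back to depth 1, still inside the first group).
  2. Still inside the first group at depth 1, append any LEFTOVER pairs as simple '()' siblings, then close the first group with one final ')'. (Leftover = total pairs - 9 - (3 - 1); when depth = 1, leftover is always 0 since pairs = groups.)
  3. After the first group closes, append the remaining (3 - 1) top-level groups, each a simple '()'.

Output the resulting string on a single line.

Answer: ((((((((())))))))()()()()()()()()())()()

Derivation:
Spec: pairs=20 depth=9 groups=3
Leftover pairs = 20 - 9 - (3-1) = 9
First group: deep chain of depth 9 + 9 sibling pairs
Remaining 2 groups: simple '()' each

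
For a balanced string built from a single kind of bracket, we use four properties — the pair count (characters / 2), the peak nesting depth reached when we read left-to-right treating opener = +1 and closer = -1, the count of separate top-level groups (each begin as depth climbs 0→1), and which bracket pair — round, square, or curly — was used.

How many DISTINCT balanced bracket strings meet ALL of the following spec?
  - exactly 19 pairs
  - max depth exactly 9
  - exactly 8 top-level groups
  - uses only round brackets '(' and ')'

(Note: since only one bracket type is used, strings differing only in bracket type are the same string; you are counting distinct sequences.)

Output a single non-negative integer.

Answer: 20176

Derivation:
Spec: pairs=19 depth=9 groups=8
Count(depth <= 9) = 14564488
Count(depth <= 8) = 14544312
Count(depth == 9) = 14564488 - 14544312 = 20176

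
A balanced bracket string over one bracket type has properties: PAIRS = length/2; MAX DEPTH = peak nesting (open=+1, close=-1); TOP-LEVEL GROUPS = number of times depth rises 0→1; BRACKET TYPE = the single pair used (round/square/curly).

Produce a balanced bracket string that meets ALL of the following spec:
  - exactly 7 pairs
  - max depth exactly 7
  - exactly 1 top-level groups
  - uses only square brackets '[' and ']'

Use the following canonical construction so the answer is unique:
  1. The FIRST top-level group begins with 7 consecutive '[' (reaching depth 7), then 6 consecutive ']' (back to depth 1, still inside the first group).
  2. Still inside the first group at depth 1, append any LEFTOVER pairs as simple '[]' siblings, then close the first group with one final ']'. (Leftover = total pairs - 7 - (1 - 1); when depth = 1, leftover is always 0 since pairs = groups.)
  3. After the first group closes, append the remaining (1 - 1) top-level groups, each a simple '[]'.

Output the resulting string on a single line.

Answer: [[[[[[[]]]]]]]

Derivation:
Spec: pairs=7 depth=7 groups=1
Leftover pairs = 7 - 7 - (1-1) = 0
First group: deep chain of depth 7 + 0 sibling pairs
Remaining 0 groups: simple '[]' each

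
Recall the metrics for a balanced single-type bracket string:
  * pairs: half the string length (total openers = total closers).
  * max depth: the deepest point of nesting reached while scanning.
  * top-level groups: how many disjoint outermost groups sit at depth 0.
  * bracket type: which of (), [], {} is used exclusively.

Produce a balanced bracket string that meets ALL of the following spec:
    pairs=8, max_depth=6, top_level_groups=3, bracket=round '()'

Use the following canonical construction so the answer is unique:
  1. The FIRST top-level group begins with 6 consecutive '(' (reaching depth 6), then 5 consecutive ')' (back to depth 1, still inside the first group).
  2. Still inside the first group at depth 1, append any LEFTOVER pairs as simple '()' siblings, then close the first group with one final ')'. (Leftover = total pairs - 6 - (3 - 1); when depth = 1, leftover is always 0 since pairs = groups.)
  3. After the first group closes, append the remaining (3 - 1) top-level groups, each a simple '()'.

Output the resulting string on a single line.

Spec: pairs=8 depth=6 groups=3
Leftover pairs = 8 - 6 - (3-1) = 0
First group: deep chain of depth 6 + 0 sibling pairs
Remaining 2 groups: simple '()' each

Answer: (((((())))))()()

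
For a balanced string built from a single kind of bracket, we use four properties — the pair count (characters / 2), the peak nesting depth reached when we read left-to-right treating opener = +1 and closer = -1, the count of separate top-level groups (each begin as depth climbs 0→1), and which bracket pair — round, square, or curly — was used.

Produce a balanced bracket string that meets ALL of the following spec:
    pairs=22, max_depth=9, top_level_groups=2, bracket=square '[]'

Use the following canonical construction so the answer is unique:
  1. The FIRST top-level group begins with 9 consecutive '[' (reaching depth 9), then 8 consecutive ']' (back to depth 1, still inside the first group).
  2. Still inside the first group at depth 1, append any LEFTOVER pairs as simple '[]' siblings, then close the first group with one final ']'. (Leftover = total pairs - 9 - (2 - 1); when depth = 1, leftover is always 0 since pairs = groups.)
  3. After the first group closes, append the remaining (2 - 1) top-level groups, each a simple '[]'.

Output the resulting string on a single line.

Answer: [[[[[[[[[]]]]]]]][][][][][][][][][][][][]][]

Derivation:
Spec: pairs=22 depth=9 groups=2
Leftover pairs = 22 - 9 - (2-1) = 12
First group: deep chain of depth 9 + 12 sibling pairs
Remaining 1 groups: simple '[]' each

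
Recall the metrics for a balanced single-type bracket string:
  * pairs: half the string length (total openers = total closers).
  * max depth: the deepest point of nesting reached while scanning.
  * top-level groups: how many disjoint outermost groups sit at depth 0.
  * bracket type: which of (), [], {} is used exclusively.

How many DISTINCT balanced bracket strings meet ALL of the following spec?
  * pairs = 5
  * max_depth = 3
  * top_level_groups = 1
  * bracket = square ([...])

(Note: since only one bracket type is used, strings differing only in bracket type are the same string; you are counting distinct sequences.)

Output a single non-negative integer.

Answer: 7

Derivation:
Spec: pairs=5 depth=3 groups=1
Count(depth <= 3) = 8
Count(depth <= 2) = 1
Count(depth == 3) = 8 - 1 = 7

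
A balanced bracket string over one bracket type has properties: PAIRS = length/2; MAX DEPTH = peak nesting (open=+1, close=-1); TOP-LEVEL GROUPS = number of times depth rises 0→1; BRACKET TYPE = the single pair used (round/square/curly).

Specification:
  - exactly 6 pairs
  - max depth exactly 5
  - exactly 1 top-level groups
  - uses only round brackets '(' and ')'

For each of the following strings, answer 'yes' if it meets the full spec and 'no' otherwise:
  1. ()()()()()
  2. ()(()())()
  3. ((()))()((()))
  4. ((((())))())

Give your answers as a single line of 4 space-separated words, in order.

Answer: no no no yes

Derivation:
String 1 '()()()()()': depth seq [1 0 1 0 1 0 1 0 1 0]
  -> pairs=5 depth=1 groups=5 -> no
String 2 '()(()())()': depth seq [1 0 1 2 1 2 1 0 1 0]
  -> pairs=5 depth=2 groups=3 -> no
String 3 '((()))()((()))': depth seq [1 2 3 2 1 0 1 0 1 2 3 2 1 0]
  -> pairs=7 depth=3 groups=3 -> no
String 4 '((((())))())': depth seq [1 2 3 4 5 4 3 2 1 2 1 0]
  -> pairs=6 depth=5 groups=1 -> yes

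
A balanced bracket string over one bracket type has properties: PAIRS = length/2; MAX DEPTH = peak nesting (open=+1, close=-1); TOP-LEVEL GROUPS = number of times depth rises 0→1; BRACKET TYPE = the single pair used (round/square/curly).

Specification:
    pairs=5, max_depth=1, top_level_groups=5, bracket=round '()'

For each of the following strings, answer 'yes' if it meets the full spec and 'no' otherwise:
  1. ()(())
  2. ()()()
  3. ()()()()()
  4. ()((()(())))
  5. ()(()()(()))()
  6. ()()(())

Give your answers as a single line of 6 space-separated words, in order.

Answer: no no yes no no no

Derivation:
String 1 '()(())': depth seq [1 0 1 2 1 0]
  -> pairs=3 depth=2 groups=2 -> no
String 2 '()()()': depth seq [1 0 1 0 1 0]
  -> pairs=3 depth=1 groups=3 -> no
String 3 '()()()()()': depth seq [1 0 1 0 1 0 1 0 1 0]
  -> pairs=5 depth=1 groups=5 -> yes
String 4 '()((()(())))': depth seq [1 0 1 2 3 2 3 4 3 2 1 0]
  -> pairs=6 depth=4 groups=2 -> no
String 5 '()(()()(()))()': depth seq [1 0 1 2 1 2 1 2 3 2 1 0 1 0]
  -> pairs=7 depth=3 groups=3 -> no
String 6 '()()(())': depth seq [1 0 1 0 1 2 1 0]
  -> pairs=4 depth=2 groups=3 -> no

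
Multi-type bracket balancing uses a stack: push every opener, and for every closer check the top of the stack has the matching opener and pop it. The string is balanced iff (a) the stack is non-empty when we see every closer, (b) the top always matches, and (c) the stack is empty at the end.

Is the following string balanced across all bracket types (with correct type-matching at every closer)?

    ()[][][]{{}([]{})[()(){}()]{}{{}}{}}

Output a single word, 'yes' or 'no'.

Answer: yes

Derivation:
pos 0: push '('; stack = (
pos 1: ')' matches '('; pop; stack = (empty)
pos 2: push '['; stack = [
pos 3: ']' matches '['; pop; stack = (empty)
pos 4: push '['; stack = [
pos 5: ']' matches '['; pop; stack = (empty)
pos 6: push '['; stack = [
pos 7: ']' matches '['; pop; stack = (empty)
pos 8: push '{'; stack = {
pos 9: push '{'; stack = {{
pos 10: '}' matches '{'; pop; stack = {
pos 11: push '('; stack = {(
pos 12: push '['; stack = {([
pos 13: ']' matches '['; pop; stack = {(
pos 14: push '{'; stack = {({
pos 15: '}' matches '{'; pop; stack = {(
pos 16: ')' matches '('; pop; stack = {
pos 17: push '['; stack = {[
pos 18: push '('; stack = {[(
pos 19: ')' matches '('; pop; stack = {[
pos 20: push '('; stack = {[(
pos 21: ')' matches '('; pop; stack = {[
pos 22: push '{'; stack = {[{
pos 23: '}' matches '{'; pop; stack = {[
pos 24: push '('; stack = {[(
pos 25: ')' matches '('; pop; stack = {[
pos 26: ']' matches '['; pop; stack = {
pos 27: push '{'; stack = {{
pos 28: '}' matches '{'; pop; stack = {
pos 29: push '{'; stack = {{
pos 30: push '{'; stack = {{{
pos 31: '}' matches '{'; pop; stack = {{
pos 32: '}' matches '{'; pop; stack = {
pos 33: push '{'; stack = {{
pos 34: '}' matches '{'; pop; stack = {
pos 35: '}' matches '{'; pop; stack = (empty)
end: stack empty → VALID
Verdict: properly nested → yes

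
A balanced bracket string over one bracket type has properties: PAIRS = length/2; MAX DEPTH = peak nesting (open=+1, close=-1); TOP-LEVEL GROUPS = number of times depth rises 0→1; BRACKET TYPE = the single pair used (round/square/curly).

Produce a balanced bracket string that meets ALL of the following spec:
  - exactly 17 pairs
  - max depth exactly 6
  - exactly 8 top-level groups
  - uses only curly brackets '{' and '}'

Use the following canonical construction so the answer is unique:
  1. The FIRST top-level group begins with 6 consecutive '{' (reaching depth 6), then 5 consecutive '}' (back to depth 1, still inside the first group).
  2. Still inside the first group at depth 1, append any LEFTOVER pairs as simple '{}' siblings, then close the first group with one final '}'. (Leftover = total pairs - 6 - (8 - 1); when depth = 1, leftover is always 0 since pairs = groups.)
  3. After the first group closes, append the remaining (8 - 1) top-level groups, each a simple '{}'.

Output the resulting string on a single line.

Answer: {{{{{{}}}}}{}{}{}{}}{}{}{}{}{}{}{}

Derivation:
Spec: pairs=17 depth=6 groups=8
Leftover pairs = 17 - 6 - (8-1) = 4
First group: deep chain of depth 6 + 4 sibling pairs
Remaining 7 groups: simple '{}' each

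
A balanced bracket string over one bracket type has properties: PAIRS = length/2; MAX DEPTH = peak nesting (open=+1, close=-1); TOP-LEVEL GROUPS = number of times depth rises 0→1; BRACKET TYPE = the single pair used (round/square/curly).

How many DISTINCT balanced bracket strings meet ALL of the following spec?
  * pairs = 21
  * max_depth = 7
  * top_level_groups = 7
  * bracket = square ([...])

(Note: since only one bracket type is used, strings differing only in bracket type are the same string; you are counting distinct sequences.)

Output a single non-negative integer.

Answer: 40407227

Derivation:
Spec: pairs=21 depth=7 groups=7
Count(depth <= 7) = 443215453
Count(depth <= 6) = 402808226
Count(depth == 7) = 443215453 - 402808226 = 40407227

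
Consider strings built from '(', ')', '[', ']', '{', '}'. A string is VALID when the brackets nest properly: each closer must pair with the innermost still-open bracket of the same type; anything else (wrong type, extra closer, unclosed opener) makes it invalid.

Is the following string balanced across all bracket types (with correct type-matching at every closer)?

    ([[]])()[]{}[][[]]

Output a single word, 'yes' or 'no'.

pos 0: push '('; stack = (
pos 1: push '['; stack = ([
pos 2: push '['; stack = ([[
pos 3: ']' matches '['; pop; stack = ([
pos 4: ']' matches '['; pop; stack = (
pos 5: ')' matches '('; pop; stack = (empty)
pos 6: push '('; stack = (
pos 7: ')' matches '('; pop; stack = (empty)
pos 8: push '['; stack = [
pos 9: ']' matches '['; pop; stack = (empty)
pos 10: push '{'; stack = {
pos 11: '}' matches '{'; pop; stack = (empty)
pos 12: push '['; stack = [
pos 13: ']' matches '['; pop; stack = (empty)
pos 14: push '['; stack = [
pos 15: push '['; stack = [[
pos 16: ']' matches '['; pop; stack = [
pos 17: ']' matches '['; pop; stack = (empty)
end: stack empty → VALID
Verdict: properly nested → yes

Answer: yes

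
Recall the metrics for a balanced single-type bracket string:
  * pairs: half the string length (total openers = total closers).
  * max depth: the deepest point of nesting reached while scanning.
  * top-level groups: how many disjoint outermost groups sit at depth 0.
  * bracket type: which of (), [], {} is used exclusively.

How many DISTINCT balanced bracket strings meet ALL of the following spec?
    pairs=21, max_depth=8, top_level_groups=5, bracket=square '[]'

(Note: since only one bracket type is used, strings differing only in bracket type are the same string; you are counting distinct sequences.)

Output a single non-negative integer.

Spec: pairs=21 depth=8 groups=5
Count(depth <= 8) = 1662405700
Count(depth <= 7) = 1530123230
Count(depth == 8) = 1662405700 - 1530123230 = 132282470

Answer: 132282470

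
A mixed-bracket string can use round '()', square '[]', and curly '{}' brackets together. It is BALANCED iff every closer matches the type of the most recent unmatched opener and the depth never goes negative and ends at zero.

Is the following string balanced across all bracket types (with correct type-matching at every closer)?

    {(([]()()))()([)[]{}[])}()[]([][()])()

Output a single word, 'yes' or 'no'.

pos 0: push '{'; stack = {
pos 1: push '('; stack = {(
pos 2: push '('; stack = {((
pos 3: push '['; stack = {(([
pos 4: ']' matches '['; pop; stack = {((
pos 5: push '('; stack = {(((
pos 6: ')' matches '('; pop; stack = {((
pos 7: push '('; stack = {(((
pos 8: ')' matches '('; pop; stack = {((
pos 9: ')' matches '('; pop; stack = {(
pos 10: ')' matches '('; pop; stack = {
pos 11: push '('; stack = {(
pos 12: ')' matches '('; pop; stack = {
pos 13: push '('; stack = {(
pos 14: push '['; stack = {([
pos 15: saw closer ')' but top of stack is '[' (expected ']') → INVALID
Verdict: type mismatch at position 15: ')' closes '[' → no

Answer: no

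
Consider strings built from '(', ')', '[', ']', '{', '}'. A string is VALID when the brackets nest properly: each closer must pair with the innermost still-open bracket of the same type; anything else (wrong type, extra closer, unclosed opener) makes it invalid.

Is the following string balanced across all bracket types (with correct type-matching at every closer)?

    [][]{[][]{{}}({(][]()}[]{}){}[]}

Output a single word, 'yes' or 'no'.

pos 0: push '['; stack = [
pos 1: ']' matches '['; pop; stack = (empty)
pos 2: push '['; stack = [
pos 3: ']' matches '['; pop; stack = (empty)
pos 4: push '{'; stack = {
pos 5: push '['; stack = {[
pos 6: ']' matches '['; pop; stack = {
pos 7: push '['; stack = {[
pos 8: ']' matches '['; pop; stack = {
pos 9: push '{'; stack = {{
pos 10: push '{'; stack = {{{
pos 11: '}' matches '{'; pop; stack = {{
pos 12: '}' matches '{'; pop; stack = {
pos 13: push '('; stack = {(
pos 14: push '{'; stack = {({
pos 15: push '('; stack = {({(
pos 16: saw closer ']' but top of stack is '(' (expected ')') → INVALID
Verdict: type mismatch at position 16: ']' closes '(' → no

Answer: no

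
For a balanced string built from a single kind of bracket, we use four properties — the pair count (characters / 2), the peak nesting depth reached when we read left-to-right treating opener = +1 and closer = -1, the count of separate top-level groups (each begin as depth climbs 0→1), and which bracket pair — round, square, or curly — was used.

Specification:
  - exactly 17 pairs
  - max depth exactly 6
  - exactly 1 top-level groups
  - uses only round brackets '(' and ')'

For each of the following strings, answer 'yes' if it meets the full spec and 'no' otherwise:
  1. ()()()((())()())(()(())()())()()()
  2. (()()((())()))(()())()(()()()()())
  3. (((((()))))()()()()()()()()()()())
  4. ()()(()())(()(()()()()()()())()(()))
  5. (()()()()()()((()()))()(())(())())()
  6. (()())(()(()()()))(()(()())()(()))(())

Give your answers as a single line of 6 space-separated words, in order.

Answer: no no yes no no no

Derivation:
String 1 '()()()((())()())(()(())()())()()()': depth seq [1 0 1 0 1 0 1 2 3 2 1 2 1 2 1 0 1 2 1 2 3 2 1 2 1 2 1 0 1 0 1 0 1 0]
  -> pairs=17 depth=3 groups=8 -> no
String 2 '(()()((())()))(()())()(()()()()())': depth seq [1 2 1 2 1 2 3 4 3 2 3 2 1 0 1 2 1 2 1 0 1 0 1 2 1 2 1 2 1 2 1 2 1 0]
  -> pairs=17 depth=4 groups=4 -> no
String 3 '(((((()))))()()()()()()()()()()())': depth seq [1 2 3 4 5 6 5 4 3 2 1 2 1 2 1 2 1 2 1 2 1 2 1 2 1 2 1 2 1 2 1 2 1 0]
  -> pairs=17 depth=6 groups=1 -> yes
String 4 '()()(()())(()(()()()()()()())()(()))': depth seq [1 0 1 0 1 2 1 2 1 0 1 2 1 2 3 2 3 2 3 2 3 2 3 2 3 2 3 2 1 2 1 2 3 2 1 0]
  -> pairs=18 depth=3 groups=4 -> no
String 5 '(()()()()()()((()()))()(())(())())()': depth seq [1 2 1 2 1 2 1 2 1 2 1 2 1 2 3 4 3 4 3 2 1 2 1 2 3 2 1 2 3 2 1 2 1 0 1 0]
  -> pairs=18 depth=4 groups=2 -> no
String 6 '(()())(()(()()()))(()(()())()(()))(())': depth seq [1 2 1 2 1 0 1 2 1 2 3 2 3 2 3 2 1 0 1 2 1 2 3 2 3 2 1 2 1 2 3 2 1 0 1 2 1 0]
  -> pairs=19 depth=3 groups=4 -> no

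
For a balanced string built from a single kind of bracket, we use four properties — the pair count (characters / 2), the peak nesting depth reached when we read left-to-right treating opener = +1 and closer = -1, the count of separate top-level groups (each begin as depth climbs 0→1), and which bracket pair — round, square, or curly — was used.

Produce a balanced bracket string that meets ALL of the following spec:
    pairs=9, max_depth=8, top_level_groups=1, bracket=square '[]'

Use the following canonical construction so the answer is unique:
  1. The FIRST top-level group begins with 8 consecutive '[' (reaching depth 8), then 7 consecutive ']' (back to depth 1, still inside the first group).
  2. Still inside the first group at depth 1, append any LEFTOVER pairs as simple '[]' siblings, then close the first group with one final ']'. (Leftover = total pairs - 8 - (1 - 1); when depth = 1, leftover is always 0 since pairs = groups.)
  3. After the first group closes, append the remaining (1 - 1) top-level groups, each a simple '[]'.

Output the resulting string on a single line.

Spec: pairs=9 depth=8 groups=1
Leftover pairs = 9 - 8 - (1-1) = 1
First group: deep chain of depth 8 + 1 sibling pairs
Remaining 0 groups: simple '[]' each

Answer: [[[[[[[[]]]]]]][]]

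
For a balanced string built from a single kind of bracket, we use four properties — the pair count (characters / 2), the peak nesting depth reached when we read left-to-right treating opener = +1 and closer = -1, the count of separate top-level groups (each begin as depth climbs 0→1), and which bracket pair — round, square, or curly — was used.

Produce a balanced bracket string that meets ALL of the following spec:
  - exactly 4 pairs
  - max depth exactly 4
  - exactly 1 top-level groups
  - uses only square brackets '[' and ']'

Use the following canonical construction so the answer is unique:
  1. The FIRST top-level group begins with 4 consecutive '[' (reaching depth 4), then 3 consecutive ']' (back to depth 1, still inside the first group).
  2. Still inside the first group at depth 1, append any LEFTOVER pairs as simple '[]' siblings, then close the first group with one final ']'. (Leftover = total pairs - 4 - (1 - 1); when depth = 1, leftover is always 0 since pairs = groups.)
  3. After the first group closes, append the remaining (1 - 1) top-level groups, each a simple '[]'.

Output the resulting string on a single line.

Answer: [[[[]]]]

Derivation:
Spec: pairs=4 depth=4 groups=1
Leftover pairs = 4 - 4 - (1-1) = 0
First group: deep chain of depth 4 + 0 sibling pairs
Remaining 0 groups: simple '[]' each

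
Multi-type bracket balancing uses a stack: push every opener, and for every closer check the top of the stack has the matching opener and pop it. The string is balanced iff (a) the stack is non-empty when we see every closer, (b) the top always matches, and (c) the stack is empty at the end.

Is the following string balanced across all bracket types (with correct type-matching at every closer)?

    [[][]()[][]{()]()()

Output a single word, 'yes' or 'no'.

pos 0: push '['; stack = [
pos 1: push '['; stack = [[
pos 2: ']' matches '['; pop; stack = [
pos 3: push '['; stack = [[
pos 4: ']' matches '['; pop; stack = [
pos 5: push '('; stack = [(
pos 6: ')' matches '('; pop; stack = [
pos 7: push '['; stack = [[
pos 8: ']' matches '['; pop; stack = [
pos 9: push '['; stack = [[
pos 10: ']' matches '['; pop; stack = [
pos 11: push '{'; stack = [{
pos 12: push '('; stack = [{(
pos 13: ')' matches '('; pop; stack = [{
pos 14: saw closer ']' but top of stack is '{' (expected '}') → INVALID
Verdict: type mismatch at position 14: ']' closes '{' → no

Answer: no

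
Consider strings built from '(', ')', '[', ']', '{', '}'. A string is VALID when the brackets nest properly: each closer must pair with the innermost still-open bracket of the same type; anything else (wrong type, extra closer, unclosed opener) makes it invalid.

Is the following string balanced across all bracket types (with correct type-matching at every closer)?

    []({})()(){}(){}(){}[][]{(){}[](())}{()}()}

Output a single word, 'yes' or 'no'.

pos 0: push '['; stack = [
pos 1: ']' matches '['; pop; stack = (empty)
pos 2: push '('; stack = (
pos 3: push '{'; stack = ({
pos 4: '}' matches '{'; pop; stack = (
pos 5: ')' matches '('; pop; stack = (empty)
pos 6: push '('; stack = (
pos 7: ')' matches '('; pop; stack = (empty)
pos 8: push '('; stack = (
pos 9: ')' matches '('; pop; stack = (empty)
pos 10: push '{'; stack = {
pos 11: '}' matches '{'; pop; stack = (empty)
pos 12: push '('; stack = (
pos 13: ')' matches '('; pop; stack = (empty)
pos 14: push '{'; stack = {
pos 15: '}' matches '{'; pop; stack = (empty)
pos 16: push '('; stack = (
pos 17: ')' matches '('; pop; stack = (empty)
pos 18: push '{'; stack = {
pos 19: '}' matches '{'; pop; stack = (empty)
pos 20: push '['; stack = [
pos 21: ']' matches '['; pop; stack = (empty)
pos 22: push '['; stack = [
pos 23: ']' matches '['; pop; stack = (empty)
pos 24: push '{'; stack = {
pos 25: push '('; stack = {(
pos 26: ')' matches '('; pop; stack = {
pos 27: push '{'; stack = {{
pos 28: '}' matches '{'; pop; stack = {
pos 29: push '['; stack = {[
pos 30: ']' matches '['; pop; stack = {
pos 31: push '('; stack = {(
pos 32: push '('; stack = {((
pos 33: ')' matches '('; pop; stack = {(
pos 34: ')' matches '('; pop; stack = {
pos 35: '}' matches '{'; pop; stack = (empty)
pos 36: push '{'; stack = {
pos 37: push '('; stack = {(
pos 38: ')' matches '('; pop; stack = {
pos 39: '}' matches '{'; pop; stack = (empty)
pos 40: push '('; stack = (
pos 41: ')' matches '('; pop; stack = (empty)
pos 42: saw closer '}' but stack is empty → INVALID
Verdict: unmatched closer '}' at position 42 → no

Answer: no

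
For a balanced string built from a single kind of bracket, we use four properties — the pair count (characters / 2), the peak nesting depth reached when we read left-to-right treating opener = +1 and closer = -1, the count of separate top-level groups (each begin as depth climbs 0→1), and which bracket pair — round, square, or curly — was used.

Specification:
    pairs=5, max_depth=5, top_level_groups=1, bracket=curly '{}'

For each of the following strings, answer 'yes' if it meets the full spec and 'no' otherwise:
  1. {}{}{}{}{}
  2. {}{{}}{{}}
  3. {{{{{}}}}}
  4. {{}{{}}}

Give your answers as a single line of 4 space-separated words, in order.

String 1 '{}{}{}{}{}': depth seq [1 0 1 0 1 0 1 0 1 0]
  -> pairs=5 depth=1 groups=5 -> no
String 2 '{}{{}}{{}}': depth seq [1 0 1 2 1 0 1 2 1 0]
  -> pairs=5 depth=2 groups=3 -> no
String 3 '{{{{{}}}}}': depth seq [1 2 3 4 5 4 3 2 1 0]
  -> pairs=5 depth=5 groups=1 -> yes
String 4 '{{}{{}}}': depth seq [1 2 1 2 3 2 1 0]
  -> pairs=4 depth=3 groups=1 -> no

Answer: no no yes no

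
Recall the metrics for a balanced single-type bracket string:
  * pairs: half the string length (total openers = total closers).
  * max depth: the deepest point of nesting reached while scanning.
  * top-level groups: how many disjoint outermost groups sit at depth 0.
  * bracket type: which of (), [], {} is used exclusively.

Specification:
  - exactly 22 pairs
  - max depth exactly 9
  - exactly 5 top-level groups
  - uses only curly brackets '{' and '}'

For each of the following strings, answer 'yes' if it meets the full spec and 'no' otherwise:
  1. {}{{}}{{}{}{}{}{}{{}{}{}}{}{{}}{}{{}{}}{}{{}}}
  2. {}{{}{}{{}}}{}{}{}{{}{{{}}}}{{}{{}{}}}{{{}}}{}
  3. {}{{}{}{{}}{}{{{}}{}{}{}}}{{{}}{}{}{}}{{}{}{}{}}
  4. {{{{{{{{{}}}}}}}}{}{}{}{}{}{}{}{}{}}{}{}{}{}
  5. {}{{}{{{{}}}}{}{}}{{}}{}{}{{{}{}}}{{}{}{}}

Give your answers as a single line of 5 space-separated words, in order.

String 1 '{}{{}}{{}{}{}{}{}{{}{}{}}{}{{}}{}{{}{}}{}{{}}}': depth seq [1 0 1 2 1 0 1 2 1 2 1 2 1 2 1 2 1 2 3 2 3 2 3 2 1 2 1 2 3 2 1 2 1 2 3 2 3 2 1 2 1 2 3 2 1 0]
  -> pairs=23 depth=3 groups=3 -> no
String 2 '{}{{}{}{{}}}{}{}{}{{}{{{}}}}{{}{{}{}}}{{{}}}{}': depth seq [1 0 1 2 1 2 1 2 3 2 1 0 1 0 1 0 1 0 1 2 1 2 3 4 3 2 1 0 1 2 1 2 3 2 3 2 1 0 1 2 3 2 1 0 1 0]
  -> pairs=23 depth=4 groups=9 -> no
String 3 '{}{{}{}{{}}{}{{{}}{}{}{}}}{{{}}{}{}{}}{{}{}{}{}}': depth seq [1 0 1 2 1 2 1 2 3 2 1 2 1 2 3 4 3 2 3 2 3 2 3 2 1 0 1 2 3 2 1 2 1 2 1 2 1 0 1 2 1 2 1 2 1 2 1 0]
  -> pairs=24 depth=4 groups=4 -> no
String 4 '{{{{{{{{{}}}}}}}}{}{}{}{}{}{}{}{}{}}{}{}{}{}': depth seq [1 2 3 4 5 6 7 8 9 8 7 6 5 4 3 2 1 2 1 2 1 2 1 2 1 2 1 2 1 2 1 2 1 2 1 0 1 0 1 0 1 0 1 0]
  -> pairs=22 depth=9 groups=5 -> yes
String 5 '{}{{}{{{{}}}}{}{}}{{}}{}{}{{{}{}}}{{}{}{}}': depth seq [1 0 1 2 1 2 3 4 5 4 3 2 1 2 1 2 1 0 1 2 1 0 1 0 1 0 1 2 3 2 3 2 1 0 1 2 1 2 1 2 1 0]
  -> pairs=21 depth=5 groups=7 -> no

Answer: no no no yes no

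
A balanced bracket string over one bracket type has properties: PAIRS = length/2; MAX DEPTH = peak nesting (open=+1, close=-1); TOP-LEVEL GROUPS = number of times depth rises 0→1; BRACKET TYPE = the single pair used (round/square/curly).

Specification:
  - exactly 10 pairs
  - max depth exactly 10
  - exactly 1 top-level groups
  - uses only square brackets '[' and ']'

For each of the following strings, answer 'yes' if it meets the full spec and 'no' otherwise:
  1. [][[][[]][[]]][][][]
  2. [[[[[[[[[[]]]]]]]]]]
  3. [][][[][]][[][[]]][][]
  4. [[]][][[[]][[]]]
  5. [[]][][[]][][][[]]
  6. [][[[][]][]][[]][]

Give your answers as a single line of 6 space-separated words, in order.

Answer: no yes no no no no

Derivation:
String 1 '[][[][[]][[]]][][][]': depth seq [1 0 1 2 1 2 3 2 1 2 3 2 1 0 1 0 1 0 1 0]
  -> pairs=10 depth=3 groups=5 -> no
String 2 '[[[[[[[[[[]]]]]]]]]]': depth seq [1 2 3 4 5 6 7 8 9 10 9 8 7 6 5 4 3 2 1 0]
  -> pairs=10 depth=10 groups=1 -> yes
String 3 '[][][[][]][[][[]]][][]': depth seq [1 0 1 0 1 2 1 2 1 0 1 2 1 2 3 2 1 0 1 0 1 0]
  -> pairs=11 depth=3 groups=6 -> no
String 4 '[[]][][[[]][[]]]': depth seq [1 2 1 0 1 0 1 2 3 2 1 2 3 2 1 0]
  -> pairs=8 depth=3 groups=3 -> no
String 5 '[[]][][[]][][][[]]': depth seq [1 2 1 0 1 0 1 2 1 0 1 0 1 0 1 2 1 0]
  -> pairs=9 depth=2 groups=6 -> no
String 6 '[][[[][]][]][[]][]': depth seq [1 0 1 2 3 2 3 2 1 2 1 0 1 2 1 0 1 0]
  -> pairs=9 depth=3 groups=4 -> no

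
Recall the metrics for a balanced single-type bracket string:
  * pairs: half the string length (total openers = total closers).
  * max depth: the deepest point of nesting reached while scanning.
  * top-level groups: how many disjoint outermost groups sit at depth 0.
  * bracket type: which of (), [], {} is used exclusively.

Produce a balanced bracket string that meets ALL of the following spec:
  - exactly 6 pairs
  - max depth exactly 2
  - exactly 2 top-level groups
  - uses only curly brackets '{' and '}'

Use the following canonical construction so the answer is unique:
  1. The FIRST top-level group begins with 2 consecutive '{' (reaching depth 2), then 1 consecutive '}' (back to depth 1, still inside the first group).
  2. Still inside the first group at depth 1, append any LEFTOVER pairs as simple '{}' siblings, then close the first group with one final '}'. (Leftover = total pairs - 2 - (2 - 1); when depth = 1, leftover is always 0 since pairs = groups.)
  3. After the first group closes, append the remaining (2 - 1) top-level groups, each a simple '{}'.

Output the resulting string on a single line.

Spec: pairs=6 depth=2 groups=2
Leftover pairs = 6 - 2 - (2-1) = 3
First group: deep chain of depth 2 + 3 sibling pairs
Remaining 1 groups: simple '{}' each

Answer: {{}{}{}{}}{}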